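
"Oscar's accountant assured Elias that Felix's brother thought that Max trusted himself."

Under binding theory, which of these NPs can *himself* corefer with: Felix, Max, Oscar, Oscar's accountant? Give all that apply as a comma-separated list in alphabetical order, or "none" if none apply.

Max

*himself* is a reflexive; Principle A requires it to be bound within its binding domain — the clause headed by 'trusted'.
— Felix: possessor inside the subject DP of the clause headed by 'thought'; does not c-command the reflexive — cannot bind it (Principle A).
— Max: subject of the clause headed by 'trusted'; c-commands the reflexive within its binding domain — allowed (Principle A).
— Oscar: possessor inside the subject DP of the matrix clause; does not c-command the reflexive — cannot bind it (Principle A).
— Oscar's accountant: subject of the matrix clause; c-commands the reflexive but lies outside its binding domain — cannot bind it (Principle A).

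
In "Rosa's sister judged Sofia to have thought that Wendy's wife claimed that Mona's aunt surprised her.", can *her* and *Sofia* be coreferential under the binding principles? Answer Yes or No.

Yes

*Sofia* is an R-expression; Principle C requires it to be free (not bound by any c-commanding expression).
— her: object of the clause headed by 'surprised'; the pronoun does not c-command the R-expression — coreference allowed.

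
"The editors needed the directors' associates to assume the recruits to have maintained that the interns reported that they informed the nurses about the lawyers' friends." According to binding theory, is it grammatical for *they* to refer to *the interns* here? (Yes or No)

Yes

*the interns* is an R-expression; Principle C requires it to be free (not bound by any c-commanding expression).
— they: subject of the clause headed by 'informed'; the pronoun does not c-command the R-expression — coreference allowed.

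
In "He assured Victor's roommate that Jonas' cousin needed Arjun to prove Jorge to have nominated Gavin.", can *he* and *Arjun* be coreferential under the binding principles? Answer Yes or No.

No

*Arjun* is an R-expression; Principle C requires it to be free (not bound by any c-commanding expression).
— he: subject of the matrix clause; the pronoun c-commands the R-expression — coreference blocked (Principle C).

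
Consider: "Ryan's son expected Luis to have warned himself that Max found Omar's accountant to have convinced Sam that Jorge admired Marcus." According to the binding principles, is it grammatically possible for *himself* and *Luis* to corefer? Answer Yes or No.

*himself* is a reflexive; Principle A requires it to be bound within its binding domain — the clause headed by 'warned'.
— Luis: subject of the clause headed by 'warned'; c-commands the reflexive within its binding domain — allowed (Principle A).

Yes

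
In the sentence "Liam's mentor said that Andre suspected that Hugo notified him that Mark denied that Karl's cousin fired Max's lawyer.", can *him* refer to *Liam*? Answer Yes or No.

*him* is a pronoun; Principle B requires it to be free in its binding domain — the clause headed by 'notified'.
— Liam: possessor inside the subject DP of the matrix clause; does not c-command the pronoun — Principle B does not apply; allowed.

Yes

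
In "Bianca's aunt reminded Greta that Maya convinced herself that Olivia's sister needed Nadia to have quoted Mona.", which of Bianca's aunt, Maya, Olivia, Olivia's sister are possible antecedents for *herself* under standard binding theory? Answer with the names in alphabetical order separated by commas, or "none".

*herself* is a reflexive; Principle A requires it to be bound within its binding domain — the clause headed by 'convinced'.
— Bianca's aunt: subject of the matrix clause; c-commands the reflexive but lies outside its binding domain — cannot bind it (Principle A).
— Maya: subject of the clause headed by 'convinced'; c-commands the reflexive within its binding domain — allowed (Principle A).
— Olivia: possessor inside the subject DP of the clause headed by 'needed'; does not c-command the reflexive — cannot bind it (Principle A).
— Olivia's sister: subject of the clause headed by 'needed'; does not c-command the reflexive — cannot bind it (Principle A).

Maya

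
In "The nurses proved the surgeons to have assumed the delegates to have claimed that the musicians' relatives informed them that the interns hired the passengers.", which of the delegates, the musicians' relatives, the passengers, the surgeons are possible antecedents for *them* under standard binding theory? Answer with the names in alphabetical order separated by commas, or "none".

the delegates, the surgeons

*them* is a pronoun; Principle B requires it to be free in its binding domain — the clause headed by 'informed'.
— the delegates: subject of the clause headed by 'claimed'; c-commands the pronoun but lies outside its binding domain — allowed.
— the musicians' relatives: subject of the clause headed by 'informed'; c-commands the pronoun within its binding domain — blocked (Principle B).
— the passengers: object of the clause headed by 'hired'; is c-commanded by the pronoun; coreference would bind this R-expression — blocked (Principle C).
— the surgeons: subject of the clause headed by 'assumed'; c-commands the pronoun but lies outside its binding domain — allowed.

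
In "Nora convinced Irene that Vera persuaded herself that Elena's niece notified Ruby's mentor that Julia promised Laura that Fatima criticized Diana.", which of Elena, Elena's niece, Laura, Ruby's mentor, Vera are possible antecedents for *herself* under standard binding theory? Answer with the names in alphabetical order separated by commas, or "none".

Vera

*herself* is a reflexive; Principle A requires it to be bound within its binding domain — the clause headed by 'persuaded'.
— Elena: possessor inside the subject DP of the clause headed by 'notified'; does not c-command the reflexive — cannot bind it (Principle A).
— Elena's niece: subject of the clause headed by 'notified'; does not c-command the reflexive — cannot bind it (Principle A).
— Laura: object of the clause headed by 'promised'; does not c-command the reflexive — cannot bind it (Principle A).
— Ruby's mentor: object of the clause headed by 'notified'; does not c-command the reflexive — cannot bind it (Principle A).
— Vera: subject of the clause headed by 'persuaded'; c-commands the reflexive within its binding domain — allowed (Principle A).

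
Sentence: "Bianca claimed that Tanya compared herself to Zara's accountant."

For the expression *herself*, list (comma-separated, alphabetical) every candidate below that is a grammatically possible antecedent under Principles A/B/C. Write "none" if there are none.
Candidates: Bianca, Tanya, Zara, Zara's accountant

Tanya

*herself* is a reflexive; Principle A requires it to be bound within its binding domain — the clause headed by 'compared'.
— Bianca: subject of the matrix clause; c-commands the reflexive but lies outside its binding domain — cannot bind it (Principle A).
— Tanya: subject of the clause headed by 'compared'; c-commands the reflexive within its binding domain — allowed (Principle A).
— Zara: possessor inside the second object DP of the clause headed by 'compared'; does not c-command the reflexive — cannot bind it (Principle A).
— Zara's accountant: second object of the clause headed by 'compared'; does not c-command the reflexive — cannot bind it (Principle A).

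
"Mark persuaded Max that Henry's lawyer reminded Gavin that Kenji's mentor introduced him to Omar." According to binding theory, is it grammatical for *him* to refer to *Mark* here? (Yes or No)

*Mark* is an R-expression; Principle C requires it to be free (not bound by any c-commanding expression).
— him: object of the clause headed by 'introduced'; the pronoun does not c-command the R-expression — coreference allowed.

Yes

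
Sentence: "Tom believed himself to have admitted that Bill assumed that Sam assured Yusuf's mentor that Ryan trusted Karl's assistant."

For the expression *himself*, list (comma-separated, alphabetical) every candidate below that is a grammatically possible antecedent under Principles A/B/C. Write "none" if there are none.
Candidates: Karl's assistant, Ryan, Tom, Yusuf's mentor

Tom

*himself* is a reflexive; Principle A requires it to be bound within its binding domain — the matrix clause.
— Karl's assistant: object of the clause headed by 'trusted'; does not c-command the reflexive — cannot bind it (Principle A).
— Ryan: subject of the clause headed by 'trusted'; does not c-command the reflexive — cannot bind it (Principle A).
— Tom: subject of the matrix clause; c-commands the reflexive within its binding domain — allowed (Principle A).
— Yusuf's mentor: object of the clause headed by 'assured'; does not c-command the reflexive — cannot bind it (Principle A).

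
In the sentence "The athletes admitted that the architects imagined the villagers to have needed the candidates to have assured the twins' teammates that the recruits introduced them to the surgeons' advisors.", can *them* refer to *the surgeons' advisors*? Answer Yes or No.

No

*them* is a pronoun; Principle B requires it to be free in its binding domain — the clause headed by 'introduced'.
— the surgeons' advisors: second object of the clause headed by 'introduced'; is c-commanded by the pronoun; coreference would bind this R-expression — blocked (Principle C).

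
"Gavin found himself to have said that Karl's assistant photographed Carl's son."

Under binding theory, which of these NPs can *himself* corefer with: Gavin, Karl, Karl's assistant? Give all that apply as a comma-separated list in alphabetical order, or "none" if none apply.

Gavin

*himself* is a reflexive; Principle A requires it to be bound within its binding domain — the matrix clause.
— Gavin: subject of the matrix clause; c-commands the reflexive within its binding domain — allowed (Principle A).
— Karl: possessor inside the subject DP of the clause headed by 'photographed'; does not c-command the reflexive — cannot bind it (Principle A).
— Karl's assistant: subject of the clause headed by 'photographed'; does not c-command the reflexive — cannot bind it (Principle A).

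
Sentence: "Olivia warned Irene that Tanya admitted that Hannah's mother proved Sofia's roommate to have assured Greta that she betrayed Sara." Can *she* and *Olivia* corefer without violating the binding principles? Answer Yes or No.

*Olivia* is an R-expression; Principle C requires it to be free (not bound by any c-commanding expression).
— she: subject of the clause headed by 'betrayed'; the pronoun does not c-command the R-expression — coreference allowed.

Yes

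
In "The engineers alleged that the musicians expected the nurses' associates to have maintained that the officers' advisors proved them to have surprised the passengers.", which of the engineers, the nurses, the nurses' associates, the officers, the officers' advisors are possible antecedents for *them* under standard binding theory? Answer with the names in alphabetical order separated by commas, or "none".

the engineers, the nurses, the nurses' associates, the officers

*them* is a pronoun; Principle B requires it to be free in its binding domain — the clause headed by 'proved'.
— the engineers: subject of the matrix clause; c-commands the pronoun but lies outside its binding domain — allowed.
— the nurses: possessor inside the subject DP of the clause headed by 'maintained'; does not c-command the pronoun — Principle B does not apply; allowed.
— the nurses' associates: subject of the clause headed by 'maintained'; c-commands the pronoun but lies outside its binding domain — allowed.
— the officers: possessor inside the subject DP of the clause headed by 'proved'; does not c-command the pronoun — Principle B does not apply; allowed.
— the officers' advisors: subject of the clause headed by 'proved'; c-commands the pronoun within its binding domain — blocked (Principle B).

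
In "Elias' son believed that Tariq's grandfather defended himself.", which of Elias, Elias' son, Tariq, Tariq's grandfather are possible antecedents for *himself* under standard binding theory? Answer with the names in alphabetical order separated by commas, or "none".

Tariq's grandfather

*himself* is a reflexive; Principle A requires it to be bound within its binding domain — the clause headed by 'defended'.
— Elias: possessor inside the subject DP of the matrix clause; does not c-command the reflexive — cannot bind it (Principle A).
— Elias' son: subject of the matrix clause; c-commands the reflexive but lies outside its binding domain — cannot bind it (Principle A).
— Tariq: possessor inside the subject DP of the clause headed by 'defended'; does not c-command the reflexive — cannot bind it (Principle A).
— Tariq's grandfather: subject of the clause headed by 'defended'; c-commands the reflexive within its binding domain — allowed (Principle A).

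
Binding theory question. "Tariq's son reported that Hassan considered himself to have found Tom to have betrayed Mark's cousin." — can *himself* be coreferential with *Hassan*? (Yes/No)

*himself* is a reflexive; Principle A requires it to be bound within its binding domain — the clause headed by 'considered'.
— Hassan: subject of the clause headed by 'considered'; c-commands the reflexive within its binding domain — allowed (Principle A).

Yes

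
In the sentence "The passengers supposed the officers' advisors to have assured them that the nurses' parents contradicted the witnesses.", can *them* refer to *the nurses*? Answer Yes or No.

*them* is a pronoun; Principle B requires it to be free in its binding domain — the clause headed by 'assured'.
— the nurses: possessor inside the subject DP of the clause headed by 'contradicted'; is c-commanded by the pronoun; coreference would bind this R-expression — blocked (Principle C).

No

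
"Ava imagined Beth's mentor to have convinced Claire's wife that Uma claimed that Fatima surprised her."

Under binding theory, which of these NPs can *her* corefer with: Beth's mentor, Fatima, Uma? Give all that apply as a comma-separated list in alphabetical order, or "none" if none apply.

*her* is a pronoun; Principle B requires it to be free in its binding domain — the clause headed by 'surprised'.
— Beth's mentor: subject of the clause headed by 'convinced'; c-commands the pronoun but lies outside its binding domain — allowed.
— Fatima: subject of the clause headed by 'surprised'; c-commands the pronoun within its binding domain — blocked (Principle B).
— Uma: subject of the clause headed by 'claimed'; c-commands the pronoun but lies outside its binding domain — allowed.

Beth's mentor, Uma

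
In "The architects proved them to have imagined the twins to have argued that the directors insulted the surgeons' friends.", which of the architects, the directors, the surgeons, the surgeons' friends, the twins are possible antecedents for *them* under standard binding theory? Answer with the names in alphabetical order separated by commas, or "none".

none

*them* is a pronoun; Principle B requires it to be free in its binding domain — the matrix clause.
— the architects: subject of the matrix clause; c-commands the pronoun within its binding domain — blocked (Principle B).
— the directors: subject of the clause headed by 'insulted'; is c-commanded by the pronoun; coreference would bind this R-expression — blocked (Principle C).
— the surgeons: possessor inside the object DP of the clause headed by 'insulted'; is c-commanded by the pronoun; coreference would bind this R-expression — blocked (Principle C).
— the surgeons' friends: object of the clause headed by 'insulted'; is c-commanded by the pronoun; coreference would bind this R-expression — blocked (Principle C).
— the twins: subject of the clause headed by 'argued'; is c-commanded by the pronoun; coreference would bind this R-expression — blocked (Principle C).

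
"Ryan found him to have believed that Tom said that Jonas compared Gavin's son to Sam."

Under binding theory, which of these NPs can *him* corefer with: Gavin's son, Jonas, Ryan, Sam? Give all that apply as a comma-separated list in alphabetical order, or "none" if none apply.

*him* is a pronoun; Principle B requires it to be free in its binding domain — the matrix clause.
— Gavin's son: object of the clause headed by 'compared'; is c-commanded by the pronoun; coreference would bind this R-expression — blocked (Principle C).
— Jonas: subject of the clause headed by 'compared'; is c-commanded by the pronoun; coreference would bind this R-expression — blocked (Principle C).
— Ryan: subject of the matrix clause; c-commands the pronoun within its binding domain — blocked (Principle B).
— Sam: second object of the clause headed by 'compared'; is c-commanded by the pronoun; coreference would bind this R-expression — blocked (Principle C).

none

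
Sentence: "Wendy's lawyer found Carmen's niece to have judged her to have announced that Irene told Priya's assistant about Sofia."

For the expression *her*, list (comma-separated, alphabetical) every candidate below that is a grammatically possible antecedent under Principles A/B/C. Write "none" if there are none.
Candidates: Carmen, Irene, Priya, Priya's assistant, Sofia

*her* is a pronoun; Principle B requires it to be free in its binding domain — the clause headed by 'judged'.
— Carmen: possessor inside the subject DP of the clause headed by 'judged'; does not c-command the pronoun — Principle B does not apply; allowed.
— Irene: subject of the clause headed by 'told'; is c-commanded by the pronoun; coreference would bind this R-expression — blocked (Principle C).
— Priya: possessor inside the object DP of the clause headed by 'told'; is c-commanded by the pronoun; coreference would bind this R-expression — blocked (Principle C).
— Priya's assistant: object of the clause headed by 'told'; is c-commanded by the pronoun; coreference would bind this R-expression — blocked (Principle C).
— Sofia: second object of the clause headed by 'told'; is c-commanded by the pronoun; coreference would bind this R-expression — blocked (Principle C).

Carmen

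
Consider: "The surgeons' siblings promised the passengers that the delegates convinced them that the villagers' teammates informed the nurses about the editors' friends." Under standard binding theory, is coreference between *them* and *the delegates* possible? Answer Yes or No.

*the delegates* is an R-expression; Principle C requires it to be free (not bound by any c-commanding expression).
— them: object of the clause headed by 'convinced'; the R-expression locally c-commands the pronoun — coreference blocked (Principle B on the pronoun).

No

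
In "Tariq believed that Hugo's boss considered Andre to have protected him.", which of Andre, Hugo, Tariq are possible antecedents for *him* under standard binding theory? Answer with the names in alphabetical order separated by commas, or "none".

*him* is a pronoun; Principle B requires it to be free in its binding domain — the clause headed by 'protected'.
— Andre: subject of the clause headed by 'protected'; c-commands the pronoun within its binding domain — blocked (Principle B).
— Hugo: possessor inside the subject DP of the clause headed by 'considered'; does not c-command the pronoun — Principle B does not apply; allowed.
— Tariq: subject of the matrix clause; c-commands the pronoun but lies outside its binding domain — allowed.

Hugo, Tariq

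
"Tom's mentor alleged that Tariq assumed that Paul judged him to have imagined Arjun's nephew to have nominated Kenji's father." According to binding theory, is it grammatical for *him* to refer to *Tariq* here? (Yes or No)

*Tariq* is an R-expression; Principle C requires it to be free (not bound by any c-commanding expression).
— him: subject of the clause headed by 'imagined'; the pronoun does not c-command the R-expression — coreference allowed.

Yes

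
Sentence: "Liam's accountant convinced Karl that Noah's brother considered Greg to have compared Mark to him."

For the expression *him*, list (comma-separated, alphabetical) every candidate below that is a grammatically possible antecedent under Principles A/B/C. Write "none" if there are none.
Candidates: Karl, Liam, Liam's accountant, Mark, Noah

Karl, Liam, Liam's accountant, Noah

*him* is a pronoun; Principle B requires it to be free in its binding domain — the clause headed by 'compared'.
— Karl: object of the matrix clause; c-commands the pronoun but lies outside its binding domain — allowed.
— Liam: possessor inside the subject DP of the matrix clause; does not c-command the pronoun — Principle B does not apply; allowed.
— Liam's accountant: subject of the matrix clause; c-commands the pronoun but lies outside its binding domain — allowed.
— Mark: object of the clause headed by 'compared'; c-commands the pronoun within its binding domain — blocked (Principle B).
— Noah: possessor inside the subject DP of the clause headed by 'considered'; does not c-command the pronoun — Principle B does not apply; allowed.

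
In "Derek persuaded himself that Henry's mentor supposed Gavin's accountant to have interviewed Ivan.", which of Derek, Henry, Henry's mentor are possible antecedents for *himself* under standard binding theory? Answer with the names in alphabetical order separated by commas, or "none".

Derek

*himself* is a reflexive; Principle A requires it to be bound within its binding domain — the matrix clause.
— Derek: subject of the matrix clause; c-commands the reflexive within its binding domain — allowed (Principle A).
— Henry: possessor inside the subject DP of the clause headed by 'supposed'; does not c-command the reflexive — cannot bind it (Principle A).
— Henry's mentor: subject of the clause headed by 'supposed'; does not c-command the reflexive — cannot bind it (Principle A).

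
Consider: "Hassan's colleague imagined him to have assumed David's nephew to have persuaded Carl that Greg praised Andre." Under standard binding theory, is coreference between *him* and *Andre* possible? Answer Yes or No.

No

*Andre* is an R-expression; Principle C requires it to be free (not bound by any c-commanding expression).
— him: subject of the clause headed by 'assumed'; the pronoun c-commands the R-expression — coreference blocked (Principle C).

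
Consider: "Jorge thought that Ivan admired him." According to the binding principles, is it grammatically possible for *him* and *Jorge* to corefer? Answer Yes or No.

*him* is a pronoun; Principle B requires it to be free in its binding domain — the clause headed by 'admired'.
— Jorge: subject of the matrix clause; c-commands the pronoun but lies outside its binding domain — allowed.

Yes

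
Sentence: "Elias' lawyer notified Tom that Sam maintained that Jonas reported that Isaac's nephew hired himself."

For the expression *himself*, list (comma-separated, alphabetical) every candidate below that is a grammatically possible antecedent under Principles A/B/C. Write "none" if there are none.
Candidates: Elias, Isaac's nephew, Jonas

*himself* is a reflexive; Principle A requires it to be bound within its binding domain — the clause headed by 'hired'.
— Elias: possessor inside the subject DP of the matrix clause; does not c-command the reflexive — cannot bind it (Principle A).
— Isaac's nephew: subject of the clause headed by 'hired'; c-commands the reflexive within its binding domain — allowed (Principle A).
— Jonas: subject of the clause headed by 'reported'; c-commands the reflexive but lies outside its binding domain — cannot bind it (Principle A).

Isaac's nephew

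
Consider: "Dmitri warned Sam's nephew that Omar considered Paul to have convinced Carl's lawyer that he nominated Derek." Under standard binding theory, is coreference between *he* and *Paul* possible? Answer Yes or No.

Yes

*Paul* is an R-expression; Principle C requires it to be free (not bound by any c-commanding expression).
— he: subject of the clause headed by 'nominated'; the pronoun does not c-command the R-expression — coreference allowed.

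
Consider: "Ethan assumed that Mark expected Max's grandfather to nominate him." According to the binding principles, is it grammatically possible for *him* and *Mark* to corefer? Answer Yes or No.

Yes

*him* is a pronoun; Principle B requires it to be free in its binding domain — the clause headed by 'nominate'.
— Mark: subject of the clause headed by 'expected'; c-commands the pronoun but lies outside its binding domain — allowed.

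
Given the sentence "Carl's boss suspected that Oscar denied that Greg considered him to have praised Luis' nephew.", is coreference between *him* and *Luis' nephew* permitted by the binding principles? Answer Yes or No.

No

*him* is a pronoun; Principle B requires it to be free in its binding domain — the clause headed by 'considered'.
— Luis' nephew: object of the clause headed by 'praised'; is c-commanded by the pronoun; coreference would bind this R-expression — blocked (Principle C).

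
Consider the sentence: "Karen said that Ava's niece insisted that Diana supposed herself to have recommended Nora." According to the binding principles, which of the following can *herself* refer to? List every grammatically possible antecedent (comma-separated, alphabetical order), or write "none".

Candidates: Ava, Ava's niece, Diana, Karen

Diana

*herself* is a reflexive; Principle A requires it to be bound within its binding domain — the clause headed by 'supposed'.
— Ava: possessor inside the subject DP of the clause headed by 'insisted'; does not c-command the reflexive — cannot bind it (Principle A).
— Ava's niece: subject of the clause headed by 'insisted'; c-commands the reflexive but lies outside its binding domain — cannot bind it (Principle A).
— Diana: subject of the clause headed by 'supposed'; c-commands the reflexive within its binding domain — allowed (Principle A).
— Karen: subject of the matrix clause; c-commands the reflexive but lies outside its binding domain — cannot bind it (Principle A).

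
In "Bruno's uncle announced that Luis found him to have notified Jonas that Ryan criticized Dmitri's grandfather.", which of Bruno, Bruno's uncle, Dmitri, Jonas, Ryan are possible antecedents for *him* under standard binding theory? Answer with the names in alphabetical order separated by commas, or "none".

Bruno, Bruno's uncle

*him* is a pronoun; Principle B requires it to be free in its binding domain — the clause headed by 'found'.
— Bruno: possessor inside the subject DP of the matrix clause; does not c-command the pronoun — Principle B does not apply; allowed.
— Bruno's uncle: subject of the matrix clause; c-commands the pronoun but lies outside its binding domain — allowed.
— Dmitri: possessor inside the object DP of the clause headed by 'criticized'; is c-commanded by the pronoun; coreference would bind this R-expression — blocked (Principle C).
— Jonas: object of the clause headed by 'notified'; is c-commanded by the pronoun; coreference would bind this R-expression — blocked (Principle C).
— Ryan: subject of the clause headed by 'criticized'; is c-commanded by the pronoun; coreference would bind this R-expression — blocked (Principle C).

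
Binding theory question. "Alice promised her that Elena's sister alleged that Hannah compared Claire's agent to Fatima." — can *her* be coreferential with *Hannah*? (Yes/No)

*her* is a pronoun; Principle B requires it to be free in its binding domain — the matrix clause.
— Hannah: subject of the clause headed by 'compared'; is c-commanded by the pronoun; coreference would bind this R-expression — blocked (Principle C).

No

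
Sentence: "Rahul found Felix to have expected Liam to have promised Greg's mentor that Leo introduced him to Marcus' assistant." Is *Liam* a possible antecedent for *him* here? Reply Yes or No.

Yes

*him* is a pronoun; Principle B requires it to be free in its binding domain — the clause headed by 'introduced'.
— Liam: subject of the clause headed by 'promised'; c-commands the pronoun but lies outside its binding domain — allowed.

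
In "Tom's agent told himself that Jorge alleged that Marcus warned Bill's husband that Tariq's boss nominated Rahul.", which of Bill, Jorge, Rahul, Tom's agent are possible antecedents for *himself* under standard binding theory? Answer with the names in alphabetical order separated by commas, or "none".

*himself* is a reflexive; Principle A requires it to be bound within its binding domain — the matrix clause.
— Bill: possessor inside the object DP of the clause headed by 'warned'; does not c-command the reflexive — cannot bind it (Principle A).
— Jorge: subject of the clause headed by 'alleged'; does not c-command the reflexive — cannot bind it (Principle A).
— Rahul: object of the clause headed by 'nominated'; does not c-command the reflexive — cannot bind it (Principle A).
— Tom's agent: subject of the matrix clause; c-commands the reflexive within its binding domain — allowed (Principle A).

Tom's agent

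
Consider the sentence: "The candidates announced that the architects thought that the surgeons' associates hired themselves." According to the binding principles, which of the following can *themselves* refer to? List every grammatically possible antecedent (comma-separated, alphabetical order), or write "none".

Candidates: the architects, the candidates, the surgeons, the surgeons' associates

*themselves* is a reflexive; Principle A requires it to be bound within its binding domain — the clause headed by 'hired'.
— the architects: subject of the clause headed by 'thought'; c-commands the reflexive but lies outside its binding domain — cannot bind it (Principle A).
— the candidates: subject of the matrix clause; c-commands the reflexive but lies outside its binding domain — cannot bind it (Principle A).
— the surgeons: possessor inside the subject DP of the clause headed by 'hired'; does not c-command the reflexive — cannot bind it (Principle A).
— the surgeons' associates: subject of the clause headed by 'hired'; c-commands the reflexive within its binding domain — allowed (Principle A).

the surgeons' associates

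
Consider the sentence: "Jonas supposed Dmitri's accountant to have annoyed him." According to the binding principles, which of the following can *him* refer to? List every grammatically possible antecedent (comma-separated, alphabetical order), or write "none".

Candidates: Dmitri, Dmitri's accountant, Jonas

*him* is a pronoun; Principle B requires it to be free in its binding domain — the clause headed by 'annoyed'.
— Dmitri: possessor inside the subject DP of the clause headed by 'annoyed'; does not c-command the pronoun — Principle B does not apply; allowed.
— Dmitri's accountant: subject of the clause headed by 'annoyed'; c-commands the pronoun within its binding domain — blocked (Principle B).
— Jonas: subject of the matrix clause; c-commands the pronoun but lies outside its binding domain — allowed.

Dmitri, Jonas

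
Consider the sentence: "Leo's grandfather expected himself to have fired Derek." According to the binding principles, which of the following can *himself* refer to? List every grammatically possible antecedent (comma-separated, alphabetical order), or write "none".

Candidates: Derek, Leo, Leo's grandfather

*himself* is a reflexive; Principle A requires it to be bound within its binding domain — the matrix clause.
— Derek: object of the clause headed by 'fired'; does not c-command the reflexive — cannot bind it (Principle A).
— Leo: possessor inside the subject DP of the matrix clause; does not c-command the reflexive — cannot bind it (Principle A).
— Leo's grandfather: subject of the matrix clause; c-commands the reflexive within its binding domain — allowed (Principle A).

Leo's grandfather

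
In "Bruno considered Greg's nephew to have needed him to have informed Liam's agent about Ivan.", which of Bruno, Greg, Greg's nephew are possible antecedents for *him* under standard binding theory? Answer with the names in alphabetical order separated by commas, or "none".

*him* is a pronoun; Principle B requires it to be free in its binding domain — the clause headed by 'needed'.
— Bruno: subject of the matrix clause; c-commands the pronoun but lies outside its binding domain — allowed.
— Greg: possessor inside the subject DP of the clause headed by 'needed'; does not c-command the pronoun — Principle B does not apply; allowed.
— Greg's nephew: subject of the clause headed by 'needed'; c-commands the pronoun within its binding domain — blocked (Principle B).

Bruno, Greg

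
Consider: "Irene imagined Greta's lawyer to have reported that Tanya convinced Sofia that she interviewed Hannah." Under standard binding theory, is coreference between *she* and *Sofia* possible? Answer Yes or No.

Yes

*Sofia* is an R-expression; Principle C requires it to be free (not bound by any c-commanding expression).
— she: subject of the clause headed by 'interviewed'; the pronoun does not c-command the R-expression — coreference allowed.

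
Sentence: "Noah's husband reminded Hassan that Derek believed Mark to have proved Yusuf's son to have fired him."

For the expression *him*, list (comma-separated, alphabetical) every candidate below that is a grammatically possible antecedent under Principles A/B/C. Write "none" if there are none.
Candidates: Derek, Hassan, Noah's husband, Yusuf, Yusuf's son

Derek, Hassan, Noah's husband, Yusuf

*him* is a pronoun; Principle B requires it to be free in its binding domain — the clause headed by 'fired'.
— Derek: subject of the clause headed by 'believed'; c-commands the pronoun but lies outside its binding domain — allowed.
— Hassan: object of the matrix clause; c-commands the pronoun but lies outside its binding domain — allowed.
— Noah's husband: subject of the matrix clause; c-commands the pronoun but lies outside its binding domain — allowed.
— Yusuf: possessor inside the subject DP of the clause headed by 'fired'; does not c-command the pronoun — Principle B does not apply; allowed.
— Yusuf's son: subject of the clause headed by 'fired'; c-commands the pronoun within its binding domain — blocked (Principle B).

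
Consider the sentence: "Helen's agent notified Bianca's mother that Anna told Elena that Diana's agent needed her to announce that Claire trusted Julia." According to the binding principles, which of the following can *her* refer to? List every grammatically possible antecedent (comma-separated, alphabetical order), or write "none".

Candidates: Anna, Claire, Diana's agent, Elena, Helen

*her* is a pronoun; Principle B requires it to be free in its binding domain — the clause headed by 'needed'.
— Anna: subject of the clause headed by 'told'; c-commands the pronoun but lies outside its binding domain — allowed.
— Claire: subject of the clause headed by 'trusted'; is c-commanded by the pronoun; coreference would bind this R-expression — blocked (Principle C).
— Diana's agent: subject of the clause headed by 'needed'; c-commands the pronoun within its binding domain — blocked (Principle B).
— Elena: object of the clause headed by 'told'; c-commands the pronoun but lies outside its binding domain — allowed.
— Helen: possessor inside the subject DP of the matrix clause; does not c-command the pronoun — Principle B does not apply; allowed.

Anna, Elena, Helen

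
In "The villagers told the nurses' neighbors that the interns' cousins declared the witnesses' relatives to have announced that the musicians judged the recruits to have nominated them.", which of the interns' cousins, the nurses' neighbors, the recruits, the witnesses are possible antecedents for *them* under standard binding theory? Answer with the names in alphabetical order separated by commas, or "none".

the interns' cousins, the nurses' neighbors, the witnesses

*them* is a pronoun; Principle B requires it to be free in its binding domain — the clause headed by 'nominated'.
— the interns' cousins: subject of the clause headed by 'declared'; c-commands the pronoun but lies outside its binding domain — allowed.
— the nurses' neighbors: object of the matrix clause; c-commands the pronoun but lies outside its binding domain — allowed.
— the recruits: subject of the clause headed by 'nominated'; c-commands the pronoun within its binding domain — blocked (Principle B).
— the witnesses: possessor inside the subject DP of the clause headed by 'announced'; does not c-command the pronoun — Principle B does not apply; allowed.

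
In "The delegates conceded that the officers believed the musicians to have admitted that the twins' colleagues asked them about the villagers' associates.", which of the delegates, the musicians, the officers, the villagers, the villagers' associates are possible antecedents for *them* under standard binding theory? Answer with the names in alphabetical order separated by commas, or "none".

the delegates, the musicians, the officers

*them* is a pronoun; Principle B requires it to be free in its binding domain — the clause headed by 'asked'.
— the delegates: subject of the matrix clause; c-commands the pronoun but lies outside its binding domain — allowed.
— the musicians: subject of the clause headed by 'admitted'; c-commands the pronoun but lies outside its binding domain — allowed.
— the officers: subject of the clause headed by 'believed'; c-commands the pronoun but lies outside its binding domain — allowed.
— the villagers: possessor inside the second object DP of the clause headed by 'asked'; is c-commanded by the pronoun; coreference would bind this R-expression — blocked (Principle C).
— the villagers' associates: second object of the clause headed by 'asked'; is c-commanded by the pronoun; coreference would bind this R-expression — blocked (Principle C).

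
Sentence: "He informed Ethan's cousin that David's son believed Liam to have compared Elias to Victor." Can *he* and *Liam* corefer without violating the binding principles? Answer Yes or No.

*Liam* is an R-expression; Principle C requires it to be free (not bound by any c-commanding expression).
— he: subject of the matrix clause; the pronoun c-commands the R-expression — coreference blocked (Principle C).

No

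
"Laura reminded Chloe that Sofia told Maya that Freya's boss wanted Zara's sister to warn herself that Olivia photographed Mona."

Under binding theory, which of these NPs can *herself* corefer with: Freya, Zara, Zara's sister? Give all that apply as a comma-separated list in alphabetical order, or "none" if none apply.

*herself* is a reflexive; Principle A requires it to be bound within its binding domain — the clause headed by 'warn'.
— Freya: possessor inside the subject DP of the clause headed by 'wanted'; does not c-command the reflexive — cannot bind it (Principle A).
— Zara: possessor inside the subject DP of the clause headed by 'warn'; does not c-command the reflexive — cannot bind it (Principle A).
— Zara's sister: subject of the clause headed by 'warn'; c-commands the reflexive within its binding domain — allowed (Principle A).

Zara's sister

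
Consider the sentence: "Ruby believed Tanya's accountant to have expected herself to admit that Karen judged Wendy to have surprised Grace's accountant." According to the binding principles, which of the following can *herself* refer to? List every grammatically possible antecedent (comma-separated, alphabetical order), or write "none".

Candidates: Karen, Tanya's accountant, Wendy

Tanya's accountant

*herself* is a reflexive; Principle A requires it to be bound within its binding domain — the clause headed by 'expected'.
— Karen: subject of the clause headed by 'judged'; does not c-command the reflexive — cannot bind it (Principle A).
— Tanya's accountant: subject of the clause headed by 'expected'; c-commands the reflexive within its binding domain — allowed (Principle A).
— Wendy: subject of the clause headed by 'surprised'; does not c-command the reflexive — cannot bind it (Principle A).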